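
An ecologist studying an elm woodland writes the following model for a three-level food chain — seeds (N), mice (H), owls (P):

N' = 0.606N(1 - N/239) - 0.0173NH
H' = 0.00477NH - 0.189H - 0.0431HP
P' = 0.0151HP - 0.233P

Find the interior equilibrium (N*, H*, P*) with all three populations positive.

N* ≈ 134, H* ≈ 15.4, P* ≈ 10.4

From dP/dt = 0: 0.0151H* = 0.233, so H* = 15.4.
From dN/dt = 0: 0.606(1 - N*/239) = 0.0173·15.4, giving N* = 239·(1 - 0.441) = 134.
From dH/dt = 0: 0.00477·134 - 0.189 = 0.0431P*, so P* = 0.449/0.0431 = 10.4.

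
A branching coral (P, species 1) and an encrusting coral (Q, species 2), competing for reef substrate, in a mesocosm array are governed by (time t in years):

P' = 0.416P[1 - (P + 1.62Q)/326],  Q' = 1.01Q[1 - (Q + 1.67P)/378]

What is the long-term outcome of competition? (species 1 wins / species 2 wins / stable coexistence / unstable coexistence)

Compare the nullcline intercepts: K1/α12 = 326/1.62 = 201 < K2 = 378; K2/α21 = 378/1.67 = 226 < K1 = 326.
Since both are reversed, neither can invade when rare; the interior point is a saddle.

unstable coexistence (outcome depends on initial conditions)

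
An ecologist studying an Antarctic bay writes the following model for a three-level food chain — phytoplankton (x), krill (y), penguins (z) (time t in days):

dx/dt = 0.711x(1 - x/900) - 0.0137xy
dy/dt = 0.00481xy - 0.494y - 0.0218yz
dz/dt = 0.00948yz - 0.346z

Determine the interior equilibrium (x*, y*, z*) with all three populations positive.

x* ≈ 267, y* ≈ 36.5, z* ≈ 36.3

From dz/dt = 0: 0.00948y* = 0.346, so y* = 36.5.
From dx/dt = 0: 0.711(1 - x*/900) = 0.0137·36.5, giving x* = 900·(1 - 0.703) = 267.
From dy/dt = 0: 0.00481·267 - 0.494 = 0.0218z*, so z* = 0.791/0.0218 = 36.3.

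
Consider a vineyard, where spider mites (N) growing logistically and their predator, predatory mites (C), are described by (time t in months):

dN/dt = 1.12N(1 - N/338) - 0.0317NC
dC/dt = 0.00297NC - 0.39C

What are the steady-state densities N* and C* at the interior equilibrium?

N* ≈ 131, C* ≈ 21.6

From dC/dt = 0 with C > 0: 0.00297N* = 0.39, so N* = 131.
Substitute into dN/dt = 0: 1.12(1 - 131/338) = 0.0317C*.
The bracket is 0.611, giving C* = 0.685/0.0317 = 21.6.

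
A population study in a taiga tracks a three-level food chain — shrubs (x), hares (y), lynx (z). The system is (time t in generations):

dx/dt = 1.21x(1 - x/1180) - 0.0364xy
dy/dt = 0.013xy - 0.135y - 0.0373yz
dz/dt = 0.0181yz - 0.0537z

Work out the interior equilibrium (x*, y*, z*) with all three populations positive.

x* ≈ 1070, y* ≈ 2.97, z* ≈ 371

From dz/dt = 0: 0.0181y* = 0.0537, so y* = 2.97.
From dx/dt = 0: 1.21(1 - x*/1180) = 0.0364·2.97, giving x* = 1180·(1 - 0.0893) = 1070.
From dy/dt = 0: 0.013·1070 - 0.135 = 0.0373z*, so z* = 13.8/0.0373 = 371.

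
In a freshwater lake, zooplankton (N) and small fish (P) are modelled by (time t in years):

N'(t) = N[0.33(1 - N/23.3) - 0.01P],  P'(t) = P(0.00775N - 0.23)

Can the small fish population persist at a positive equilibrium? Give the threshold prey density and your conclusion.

The predator equation gives dP/dt > 0 only when N > 0.23/0.00775 = 29.7.
Without the predator, N → K = 23.3. Since 23.3 < 29.7, the predator cannot invade.

Threshold N = 29.7; K < 29.7, so no, the predator goes extinct.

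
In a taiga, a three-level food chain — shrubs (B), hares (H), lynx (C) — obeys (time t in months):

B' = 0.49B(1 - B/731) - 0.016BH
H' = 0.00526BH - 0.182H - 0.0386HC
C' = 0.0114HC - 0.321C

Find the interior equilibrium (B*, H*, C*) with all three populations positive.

B* ≈ 58.9, H* ≈ 28.2, C* ≈ 3.31

From dC/dt = 0: 0.0114H* = 0.321, so H* = 28.2.
From dB/dt = 0: 0.49(1 - B*/731) = 0.016·28.2, giving B* = 731·(1 - 0.919) = 58.9.
From dH/dt = 0: 0.00526·58.9 - 0.182 = 0.0386C*, so C* = 0.128/0.0386 = 3.31.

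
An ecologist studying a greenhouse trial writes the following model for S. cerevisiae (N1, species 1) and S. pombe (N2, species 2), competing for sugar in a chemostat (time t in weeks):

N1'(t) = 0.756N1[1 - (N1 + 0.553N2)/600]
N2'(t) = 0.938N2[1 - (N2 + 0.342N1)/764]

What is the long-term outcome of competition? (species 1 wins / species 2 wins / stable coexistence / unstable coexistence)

Compare the nullcline intercepts: K1/α12 = 600/0.553 = 1080 > K2 = 764; K2/α21 = 764/0.342 = 2230 > K1 = 600.
Since both inequalities hold, each species can invade when rare, so the interior equilibrium is stable.

stable coexistence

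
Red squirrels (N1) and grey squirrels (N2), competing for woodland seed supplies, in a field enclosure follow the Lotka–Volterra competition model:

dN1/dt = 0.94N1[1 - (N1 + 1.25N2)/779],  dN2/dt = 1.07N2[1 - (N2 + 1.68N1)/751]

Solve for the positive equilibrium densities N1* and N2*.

N1* ≈ 145, N2* ≈ 507

Setting both brackets to zero gives the nullclines N1 + 1.25N2 = 779 and 1.68N1 + N2 = 751.
Substituting N2 = 751 - 1.68N1 into the first: N1(1 - 1.25·1.68) = 779 - 1.25·751.
So N1* = -160/-1.1 = 145, and then N2* = 751 - 1.68·145 = 507.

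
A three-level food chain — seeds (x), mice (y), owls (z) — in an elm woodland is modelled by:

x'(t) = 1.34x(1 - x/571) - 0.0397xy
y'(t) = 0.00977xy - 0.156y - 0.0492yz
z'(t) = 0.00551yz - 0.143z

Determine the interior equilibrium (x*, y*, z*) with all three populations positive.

x* ≈ 132, y* ≈ 26, z* ≈ 23

From dz/dt = 0: 0.00551y* = 0.143, so y* = 26.
From dx/dt = 0: 1.34(1 - x*/571) = 0.0397·26, giving x* = 571·(1 - 0.769) = 132.
From dy/dt = 0: 0.00977·132 - 0.156 = 0.0492z*, so z* = 1.13/0.0492 = 23.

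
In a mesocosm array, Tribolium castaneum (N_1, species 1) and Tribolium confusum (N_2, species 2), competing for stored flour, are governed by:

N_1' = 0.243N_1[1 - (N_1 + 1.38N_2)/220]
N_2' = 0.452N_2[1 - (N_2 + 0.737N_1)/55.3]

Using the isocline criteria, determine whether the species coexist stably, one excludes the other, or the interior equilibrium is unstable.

Compare the nullcline intercepts: K1/α12 = 220/1.38 = 159 > K2 = 55.3; K2/α21 = 55.3/0.737 = 75 < K1 = 220.
Since the inequalities point opposite ways, species 1 can invade but species 2 cannot.

species 1 excludes species 2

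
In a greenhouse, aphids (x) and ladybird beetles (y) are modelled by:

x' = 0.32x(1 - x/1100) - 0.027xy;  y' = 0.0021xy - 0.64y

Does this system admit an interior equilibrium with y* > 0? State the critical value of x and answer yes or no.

Threshold x = 305; K > 305, so yes, the predator persists.

The predator equation gives dy/dt > 0 only when x > 0.64/0.0021 = 305.
Without the predator, x → K = 1100. Since 1100 > 305, the predator can invade and persist.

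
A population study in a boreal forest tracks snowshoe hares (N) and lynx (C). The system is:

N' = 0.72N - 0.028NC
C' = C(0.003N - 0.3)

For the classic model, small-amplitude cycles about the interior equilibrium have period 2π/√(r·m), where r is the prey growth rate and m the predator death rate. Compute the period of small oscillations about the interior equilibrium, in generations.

Here r = 0.72 and m = 0.3, so r·m = 0.216.
ω = √0.216 = 0.465 per generation, hence T = 2π/ω ≈ 13.5 generations.

T ≈ 13.5 generations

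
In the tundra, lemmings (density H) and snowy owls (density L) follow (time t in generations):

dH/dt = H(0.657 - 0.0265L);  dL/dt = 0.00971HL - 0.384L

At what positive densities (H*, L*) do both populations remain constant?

Set dL/dt = 0 with L > 0: 0.00971H - 0.384 = 0, so H* = 0.384/0.00971 = 39.5.
Set dH/dt = 0 with H > 0: 0.657 - 0.0265L = 0, so L* = 0.657/0.0265 = 24.8.

H* ≈ 39.5, L* ≈ 24.8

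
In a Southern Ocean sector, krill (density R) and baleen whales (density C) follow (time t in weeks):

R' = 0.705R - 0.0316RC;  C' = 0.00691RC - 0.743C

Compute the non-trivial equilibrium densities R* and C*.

R* ≈ 108, C* ≈ 22.3

Set dC/dt = 0 with C > 0: 0.00691R - 0.743 = 0, so R* = 0.743/0.00691 = 108.
Set dR/dt = 0 with R > 0: 0.705 - 0.0316C = 0, so C* = 0.705/0.0316 = 22.3.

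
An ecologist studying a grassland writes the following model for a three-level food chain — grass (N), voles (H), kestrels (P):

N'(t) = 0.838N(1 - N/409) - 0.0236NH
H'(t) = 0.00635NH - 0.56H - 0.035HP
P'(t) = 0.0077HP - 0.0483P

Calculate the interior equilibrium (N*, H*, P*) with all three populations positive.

N* ≈ 337, H* ≈ 6.27, P* ≈ 45.1

From dP/dt = 0: 0.0077H* = 0.0483, so H* = 6.27.
From dN/dt = 0: 0.838(1 - N*/409) = 0.0236·6.27, giving N* = 409·(1 - 0.177) = 337.
From dH/dt = 0: 0.00635·337 - 0.56 = 0.035P*, so P* = 1.58/0.035 = 45.1.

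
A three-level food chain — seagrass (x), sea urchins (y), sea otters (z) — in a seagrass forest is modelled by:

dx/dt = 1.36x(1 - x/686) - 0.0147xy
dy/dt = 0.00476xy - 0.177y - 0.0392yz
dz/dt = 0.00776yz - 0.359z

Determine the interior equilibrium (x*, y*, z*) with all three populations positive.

From dz/dt = 0: 0.00776y* = 0.359, so y* = 46.3.
From dx/dt = 0: 1.36(1 - x*/686) = 0.0147·46.3, giving x* = 686·(1 - 0.5) = 343.
From dy/dt = 0: 0.00476·343 - 0.177 = 0.0392z*, so z* = 1.46/0.0392 = 37.1.

x* ≈ 343, y* ≈ 46.3, z* ≈ 37.1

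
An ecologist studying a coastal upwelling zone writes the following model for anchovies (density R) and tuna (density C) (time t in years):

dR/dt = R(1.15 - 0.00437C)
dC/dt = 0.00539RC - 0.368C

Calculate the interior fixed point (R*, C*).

Set dC/dt = 0 with C > 0: 0.00539R - 0.368 = 0, so R* = 0.368/0.00539 = 68.3.
Set dR/dt = 0 with R > 0: 1.15 - 0.00437C = 0, so C* = 1.15/0.00437 = 263.

R* ≈ 68.3, C* ≈ 263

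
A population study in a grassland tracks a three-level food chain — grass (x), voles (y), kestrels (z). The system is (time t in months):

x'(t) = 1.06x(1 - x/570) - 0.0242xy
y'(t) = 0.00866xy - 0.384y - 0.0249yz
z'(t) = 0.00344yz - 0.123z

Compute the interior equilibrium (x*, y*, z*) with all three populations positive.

x* ≈ 105, y* ≈ 35.8, z* ≈ 21

From dz/dt = 0: 0.00344y* = 0.123, so y* = 35.8.
From dx/dt = 0: 1.06(1 - x*/570) = 0.0242·35.8, giving x* = 570·(1 - 0.816) = 105.
From dy/dt = 0: 0.00866·105 - 0.384 = 0.0249z*, so z* = 0.523/0.0249 = 21.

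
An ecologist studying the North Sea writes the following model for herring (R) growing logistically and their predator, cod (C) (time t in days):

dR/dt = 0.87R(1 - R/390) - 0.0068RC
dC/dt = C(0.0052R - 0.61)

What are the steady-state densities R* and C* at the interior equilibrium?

From dC/dt = 0 with C > 0: 0.0052R* = 0.61, so R* = 117.
Substitute into dR/dt = 0: 0.87(1 - 117/390) = 0.0068C*.
The bracket is 0.699, giving C* = 0.608/0.0068 = 89.5.

R* ≈ 117, C* ≈ 89.5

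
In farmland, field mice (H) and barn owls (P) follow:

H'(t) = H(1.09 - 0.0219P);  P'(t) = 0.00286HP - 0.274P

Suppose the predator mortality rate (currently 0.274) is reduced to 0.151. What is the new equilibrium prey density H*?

H* ≈ 52.8

At the interior fixed point, setting dP/dt = 0 with P > 0 fixes H* = (predator death rate)/(HP coefficient) — independent of the other coefficients.
With the change, H* = 0.151/0.00286 = 52.8; it falls from 95.8.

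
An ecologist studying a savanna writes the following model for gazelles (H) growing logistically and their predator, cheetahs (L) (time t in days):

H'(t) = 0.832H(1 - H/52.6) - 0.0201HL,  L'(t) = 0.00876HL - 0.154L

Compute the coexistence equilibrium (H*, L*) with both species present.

H* ≈ 17.6, L* ≈ 27.6

From dL/dt = 0 with L > 0: 0.00876H* = 0.154, so H* = 17.6.
Substitute into dH/dt = 0: 0.832(1 - 17.6/52.6) = 0.0201L*.
The bracket is 0.666, giving L* = 0.554/0.0201 = 27.6.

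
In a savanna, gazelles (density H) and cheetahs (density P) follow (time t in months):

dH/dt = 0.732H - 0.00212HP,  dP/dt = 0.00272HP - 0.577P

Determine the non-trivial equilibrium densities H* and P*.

Set dP/dt = 0 with P > 0: 0.00272H - 0.577 = 0, so H* = 0.577/0.00272 = 212.
Set dH/dt = 0 with H > 0: 0.732 - 0.00212P = 0, so P* = 0.732/0.00212 = 345.

H* ≈ 212, P* ≈ 345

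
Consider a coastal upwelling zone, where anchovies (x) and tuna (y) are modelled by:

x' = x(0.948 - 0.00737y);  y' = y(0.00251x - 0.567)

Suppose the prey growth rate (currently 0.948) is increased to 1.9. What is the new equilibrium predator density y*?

At the interior fixed point, setting dx/dt = 0 with x > 0 fixes y* = (prey growth rate)/(xy coefficient) — independent of the other coefficients.
With the change, y* = 1.9/0.00737 = 258; it rises from 129.

y* ≈ 258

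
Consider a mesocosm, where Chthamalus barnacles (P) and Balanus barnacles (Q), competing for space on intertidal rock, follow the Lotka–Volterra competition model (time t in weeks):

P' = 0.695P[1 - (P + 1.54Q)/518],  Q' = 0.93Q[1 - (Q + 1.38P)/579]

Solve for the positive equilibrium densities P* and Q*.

Setting both brackets to zero gives the nullclines P + 1.54Q = 518 and 1.38P + Q = 579.
Substituting Q = 579 - 1.38P into the first: P(1 - 1.54·1.38) = 518 - 1.54·579.
So P* = -374/-1.13 = 332, and then Q* = 579 - 1.38·332 = 121.

P* ≈ 332, Q* ≈ 121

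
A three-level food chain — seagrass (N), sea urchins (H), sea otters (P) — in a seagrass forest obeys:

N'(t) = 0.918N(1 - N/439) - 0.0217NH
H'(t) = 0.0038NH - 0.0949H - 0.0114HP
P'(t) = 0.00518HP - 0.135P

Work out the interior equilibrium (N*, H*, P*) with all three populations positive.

From dP/dt = 0: 0.00518H* = 0.135, so H* = 26.1.
From dN/dt = 0: 0.918(1 - N*/439) = 0.0217·26.1, giving N* = 439·(1 - 0.616) = 169.
From dH/dt = 0: 0.0038·169 - 0.0949 = 0.0114P*, so P* = 0.546/0.0114 = 47.9.

N* ≈ 169, H* ≈ 26.1, P* ≈ 47.9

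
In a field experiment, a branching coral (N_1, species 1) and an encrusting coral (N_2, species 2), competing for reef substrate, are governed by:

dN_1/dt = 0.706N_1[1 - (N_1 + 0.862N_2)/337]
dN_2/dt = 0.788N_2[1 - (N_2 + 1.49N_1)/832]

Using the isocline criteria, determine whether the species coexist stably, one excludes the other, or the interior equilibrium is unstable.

species 2 excludes species 1

Compare the nullcline intercepts: K1/α12 = 337/0.862 = 391 < K2 = 832; K2/α21 = 832/1.49 = 558 > K1 = 337.
Since the inequalities point opposite ways, species 2 can invade but species 1 cannot.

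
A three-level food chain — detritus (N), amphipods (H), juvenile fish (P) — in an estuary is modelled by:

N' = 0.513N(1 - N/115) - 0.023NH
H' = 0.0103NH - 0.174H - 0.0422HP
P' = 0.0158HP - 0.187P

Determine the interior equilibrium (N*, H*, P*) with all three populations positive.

N* ≈ 54, H* ≈ 11.8, P* ≈ 9.05

From dP/dt = 0: 0.0158H* = 0.187, so H* = 11.8.
From dN/dt = 0: 0.513(1 - N*/115) = 0.023·11.8, giving N* = 115·(1 - 0.531) = 54.
From dH/dt = 0: 0.0103·54 - 0.174 = 0.0422P*, so P* = 0.382/0.0422 = 9.05.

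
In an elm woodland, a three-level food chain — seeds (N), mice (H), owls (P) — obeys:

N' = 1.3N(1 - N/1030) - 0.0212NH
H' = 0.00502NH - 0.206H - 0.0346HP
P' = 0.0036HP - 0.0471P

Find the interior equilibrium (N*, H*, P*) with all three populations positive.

N* ≈ 810, H* ≈ 13.1, P* ≈ 112

From dP/dt = 0: 0.0036H* = 0.0471, so H* = 13.1.
From dN/dt = 0: 1.3(1 - N*/1030) = 0.0212·13.1, giving N* = 1030·(1 - 0.213) = 810.
From dH/dt = 0: 0.00502·810 - 0.206 = 0.0346P*, so P* = 3.86/0.0346 = 112.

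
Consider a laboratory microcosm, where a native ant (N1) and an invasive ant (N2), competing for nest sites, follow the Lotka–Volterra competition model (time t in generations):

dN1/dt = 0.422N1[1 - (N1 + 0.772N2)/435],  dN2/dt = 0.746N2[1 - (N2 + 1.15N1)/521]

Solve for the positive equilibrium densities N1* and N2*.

N1* ≈ 292, N2* ≈ 185

Setting both brackets to zero gives the nullclines N1 + 0.772N2 = 435 and 1.15N1 + N2 = 521.
Substituting N2 = 521 - 1.15N1 into the first: N1(1 - 0.772·1.15) = 435 - 0.772·521.
So N1* = 32.8/0.112 = 292, and then N2* = 521 - 1.15·292 = 185.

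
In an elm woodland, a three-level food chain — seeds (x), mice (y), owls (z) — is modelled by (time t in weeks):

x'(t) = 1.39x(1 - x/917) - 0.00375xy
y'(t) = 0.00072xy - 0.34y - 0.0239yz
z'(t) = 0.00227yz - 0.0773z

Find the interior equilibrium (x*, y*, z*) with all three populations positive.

From dz/dt = 0: 0.00227y* = 0.0773, so y* = 34.1.
From dx/dt = 0: 1.39(1 - x*/917) = 0.00375·34.1, giving x* = 917·(1 - 0.0919) = 833.
From dy/dt = 0: 0.00072·833 - 0.34 = 0.0239z*, so z* = 0.26/0.0239 = 10.9.

x* ≈ 833, y* ≈ 34.1, z* ≈ 10.9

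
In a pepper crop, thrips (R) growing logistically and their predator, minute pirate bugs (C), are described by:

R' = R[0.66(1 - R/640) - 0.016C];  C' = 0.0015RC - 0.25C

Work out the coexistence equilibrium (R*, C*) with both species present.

R* ≈ 167, C* ≈ 30.5

From dC/dt = 0 with C > 0: 0.0015R* = 0.25, so R* = 167.
Substitute into dR/dt = 0: 0.66(1 - 167/640) = 0.016C*.
The bracket is 0.74, giving C* = 0.488/0.016 = 30.5.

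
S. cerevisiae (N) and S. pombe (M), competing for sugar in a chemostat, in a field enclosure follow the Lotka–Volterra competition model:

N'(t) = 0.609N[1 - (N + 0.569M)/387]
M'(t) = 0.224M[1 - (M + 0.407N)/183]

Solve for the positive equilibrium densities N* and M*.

N* ≈ 368, M* ≈ 33.2

Setting both brackets to zero gives the nullclines N + 0.569M = 387 and 0.407N + M = 183.
Substituting M = 183 - 0.407N into the first: N(1 - 0.569·0.407) = 387 - 0.569·183.
So N* = 283/0.768 = 368, and then M* = 183 - 0.407·368 = 33.2.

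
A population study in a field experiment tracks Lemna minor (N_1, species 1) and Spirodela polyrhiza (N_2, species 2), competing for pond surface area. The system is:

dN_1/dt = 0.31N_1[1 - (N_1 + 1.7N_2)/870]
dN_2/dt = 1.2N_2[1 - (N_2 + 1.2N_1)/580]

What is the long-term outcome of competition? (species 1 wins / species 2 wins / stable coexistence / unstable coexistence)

Compare the nullcline intercepts: K1/α12 = 870/1.7 = 512 < K2 = 580; K2/α21 = 580/1.2 = 483 < K1 = 870.
Since both are reversed, neither can invade when rare; the interior point is a saddle.

unstable coexistence (outcome depends on initial conditions)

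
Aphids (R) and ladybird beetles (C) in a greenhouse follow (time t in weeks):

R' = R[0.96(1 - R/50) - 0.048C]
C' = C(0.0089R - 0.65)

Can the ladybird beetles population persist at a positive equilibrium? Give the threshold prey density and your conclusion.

The predator equation gives dC/dt > 0 only when R > 0.65/0.0089 = 73.
Without the predator, R → K = 50. Since 50 < 73, the predator cannot invade.

Threshold R = 73; K < 73, so no, the predator goes extinct.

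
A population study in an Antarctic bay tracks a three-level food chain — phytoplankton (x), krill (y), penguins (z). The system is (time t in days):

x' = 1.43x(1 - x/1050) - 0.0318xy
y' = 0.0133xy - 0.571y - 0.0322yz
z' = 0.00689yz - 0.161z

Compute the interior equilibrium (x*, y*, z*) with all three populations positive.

x* ≈ 504, y* ≈ 23.4, z* ≈ 191

From dz/dt = 0: 0.00689y* = 0.161, so y* = 23.4.
From dx/dt = 0: 1.43(1 - x*/1050) = 0.0318·23.4, giving x* = 1050·(1 - 0.52) = 504.
From dy/dt = 0: 0.0133·504 - 0.571 = 0.0322z*, so z* = 6.14/0.0322 = 191.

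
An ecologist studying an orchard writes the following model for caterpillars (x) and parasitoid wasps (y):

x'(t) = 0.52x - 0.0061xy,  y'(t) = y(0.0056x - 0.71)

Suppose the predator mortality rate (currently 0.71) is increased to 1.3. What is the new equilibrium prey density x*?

x* ≈ 232

At the interior fixed point, setting dy/dt = 0 with y > 0 fixes x* = (predator death rate)/(xy coefficient) — independent of the other coefficients.
With the change, x* = 1.3/0.0056 = 232; it rises from 127.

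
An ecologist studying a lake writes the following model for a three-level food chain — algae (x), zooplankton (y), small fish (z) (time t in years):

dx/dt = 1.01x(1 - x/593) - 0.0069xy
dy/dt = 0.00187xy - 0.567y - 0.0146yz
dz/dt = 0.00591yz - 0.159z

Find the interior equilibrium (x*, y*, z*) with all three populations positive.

x* ≈ 484, y* ≈ 26.9, z* ≈ 23.2

From dz/dt = 0: 0.00591y* = 0.159, so y* = 26.9.
From dx/dt = 0: 1.01(1 - x*/593) = 0.0069·26.9, giving x* = 593·(1 - 0.184) = 484.
From dy/dt = 0: 0.00187·484 - 0.567 = 0.0146z*, so z* = 0.338/0.0146 = 23.2.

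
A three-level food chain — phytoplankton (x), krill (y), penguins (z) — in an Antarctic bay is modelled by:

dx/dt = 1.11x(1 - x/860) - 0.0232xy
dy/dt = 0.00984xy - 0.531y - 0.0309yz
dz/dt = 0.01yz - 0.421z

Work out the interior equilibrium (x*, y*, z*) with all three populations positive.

x* ≈ 103, y* ≈ 42.1, z* ≈ 15.7

From dz/dt = 0: 0.01y* = 0.421, so y* = 42.1.
From dx/dt = 0: 1.11(1 - x*/860) = 0.0232·42.1, giving x* = 860·(1 - 0.88) = 103.
From dy/dt = 0: 0.00984·103 - 0.531 = 0.0309z*, so z* = 0.485/0.0309 = 15.7.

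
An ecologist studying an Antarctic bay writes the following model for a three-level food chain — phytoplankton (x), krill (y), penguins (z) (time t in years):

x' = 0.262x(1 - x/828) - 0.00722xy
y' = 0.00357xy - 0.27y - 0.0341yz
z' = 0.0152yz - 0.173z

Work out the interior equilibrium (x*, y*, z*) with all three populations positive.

x* ≈ 568, y* ≈ 11.4, z* ≈ 51.6

From dz/dt = 0: 0.0152y* = 0.173, so y* = 11.4.
From dx/dt = 0: 0.262(1 - x*/828) = 0.00722·11.4, giving x* = 828·(1 - 0.314) = 568.
From dy/dt = 0: 0.00357·568 - 0.27 = 0.0341z*, so z* = 1.76/0.0341 = 51.6.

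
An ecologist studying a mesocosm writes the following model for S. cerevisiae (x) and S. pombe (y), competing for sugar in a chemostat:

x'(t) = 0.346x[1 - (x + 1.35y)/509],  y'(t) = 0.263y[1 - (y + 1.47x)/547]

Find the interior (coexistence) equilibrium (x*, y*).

x* ≈ 233, y* ≈ 204

Setting both brackets to zero gives the nullclines x + 1.35y = 509 and 1.47x + y = 547.
Substituting y = 547 - 1.47x into the first: x(1 - 1.35·1.47) = 509 - 1.35·547.
So x* = -229/-0.985 = 233, and then y* = 547 - 1.47·233 = 204.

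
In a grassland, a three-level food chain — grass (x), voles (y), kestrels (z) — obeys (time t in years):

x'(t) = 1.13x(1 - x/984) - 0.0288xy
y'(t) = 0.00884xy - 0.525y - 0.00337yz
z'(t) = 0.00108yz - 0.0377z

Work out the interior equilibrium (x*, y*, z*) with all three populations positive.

x* ≈ 109, y* ≈ 34.9, z* ≈ 129

From dz/dt = 0: 0.00108y* = 0.0377, so y* = 34.9.
From dx/dt = 0: 1.13(1 - x*/984) = 0.0288·34.9, giving x* = 984·(1 - 0.89) = 109.
From dy/dt = 0: 0.00884·109 - 0.525 = 0.00337z*, so z* = 0.435/0.00337 = 129.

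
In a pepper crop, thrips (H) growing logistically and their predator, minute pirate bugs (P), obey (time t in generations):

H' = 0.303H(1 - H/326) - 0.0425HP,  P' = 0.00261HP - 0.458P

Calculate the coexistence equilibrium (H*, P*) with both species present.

From dP/dt = 0 with P > 0: 0.00261H* = 0.458, so H* = 175.
Substitute into dH/dt = 0: 0.303(1 - 175/326) = 0.0425P*.
The bracket is 0.462, giving P* = 0.14/0.0425 = 3.29.

H* ≈ 175, P* ≈ 3.29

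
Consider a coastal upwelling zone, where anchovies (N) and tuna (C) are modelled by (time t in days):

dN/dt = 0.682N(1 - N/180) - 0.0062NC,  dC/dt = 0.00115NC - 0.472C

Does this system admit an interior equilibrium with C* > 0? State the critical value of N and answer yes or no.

The predator equation gives dC/dt > 0 only when N > 0.472/0.00115 = 410.
Without the predator, N → K = 180. Since 180 < 410, the predator cannot invade.

Threshold N = 410; K < 410, so no, the predator goes extinct.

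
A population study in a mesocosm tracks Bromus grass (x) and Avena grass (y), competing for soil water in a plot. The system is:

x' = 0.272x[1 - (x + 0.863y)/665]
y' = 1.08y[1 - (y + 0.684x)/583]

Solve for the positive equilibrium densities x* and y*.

Setting both brackets to zero gives the nullclines x + 0.863y = 665 and 0.684x + y = 583.
Substituting y = 583 - 0.684x into the first: x(1 - 0.863·0.684) = 665 - 0.863·583.
So x* = 162/0.41 = 395, and then y* = 583 - 0.684·395 = 313.

x* ≈ 395, y* ≈ 313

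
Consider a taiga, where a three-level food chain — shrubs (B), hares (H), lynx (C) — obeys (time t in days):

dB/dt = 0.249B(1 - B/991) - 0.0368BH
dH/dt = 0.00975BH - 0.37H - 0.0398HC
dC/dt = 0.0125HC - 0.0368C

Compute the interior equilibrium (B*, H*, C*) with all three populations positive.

From dC/dt = 0: 0.0125H* = 0.0368, so H* = 2.94.
From dB/dt = 0: 0.249(1 - B*/991) = 0.0368·2.94, giving B* = 991·(1 - 0.435) = 560.
From dH/dt = 0: 0.00975·560 - 0.37 = 0.0398C*, so C* = 5.09/0.0398 = 128.

B* ≈ 560, H* ≈ 2.94, C* ≈ 128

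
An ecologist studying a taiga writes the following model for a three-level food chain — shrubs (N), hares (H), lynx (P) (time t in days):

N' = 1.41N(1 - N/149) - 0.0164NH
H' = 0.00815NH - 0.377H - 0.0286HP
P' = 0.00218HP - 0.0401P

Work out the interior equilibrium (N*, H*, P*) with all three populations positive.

N* ≈ 117, H* ≈ 18.4, P* ≈ 20.2

From dP/dt = 0: 0.00218H* = 0.0401, so H* = 18.4.
From dN/dt = 0: 1.41(1 - N*/149) = 0.0164·18.4, giving N* = 149·(1 - 0.214) = 117.
From dH/dt = 0: 0.00815·117 - 0.377 = 0.0286P*, so P* = 0.578/0.0286 = 20.2.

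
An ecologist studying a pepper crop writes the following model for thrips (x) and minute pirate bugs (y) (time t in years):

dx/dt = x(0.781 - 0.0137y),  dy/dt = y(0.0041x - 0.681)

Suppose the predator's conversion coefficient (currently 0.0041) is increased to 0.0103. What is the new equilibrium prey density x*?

At the interior fixed point, setting dy/dt = 0 with y > 0 fixes x* = (predator death rate)/(xy coefficient) — independent of the other coefficients.
With the change, x* = 0.681/0.0103 = 66.1; it falls from 166.

x* ≈ 66.1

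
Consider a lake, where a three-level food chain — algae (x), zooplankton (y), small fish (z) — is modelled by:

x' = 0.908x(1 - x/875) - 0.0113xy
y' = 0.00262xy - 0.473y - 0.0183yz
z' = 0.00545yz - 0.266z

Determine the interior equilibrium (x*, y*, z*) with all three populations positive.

From dz/dt = 0: 0.00545y* = 0.266, so y* = 48.8.
From dx/dt = 0: 0.908(1 - x*/875) = 0.0113·48.8, giving x* = 875·(1 - 0.607) = 344.
From dy/dt = 0: 0.00262·344 - 0.473 = 0.0183z*, so z* = 0.427/0.0183 = 23.3.

x* ≈ 344, y* ≈ 48.8, z* ≈ 23.3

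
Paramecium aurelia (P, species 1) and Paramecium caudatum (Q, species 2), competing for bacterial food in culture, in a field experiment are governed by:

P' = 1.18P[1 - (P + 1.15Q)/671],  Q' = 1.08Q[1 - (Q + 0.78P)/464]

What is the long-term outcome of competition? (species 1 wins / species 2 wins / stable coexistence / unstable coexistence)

species 1 excludes species 2

Compare the nullcline intercepts: K1/α12 = 671/1.15 = 583 > K2 = 464; K2/α21 = 464/0.78 = 595 < K1 = 671.
Since the inequalities point opposite ways, species 1 can invade but species 2 cannot.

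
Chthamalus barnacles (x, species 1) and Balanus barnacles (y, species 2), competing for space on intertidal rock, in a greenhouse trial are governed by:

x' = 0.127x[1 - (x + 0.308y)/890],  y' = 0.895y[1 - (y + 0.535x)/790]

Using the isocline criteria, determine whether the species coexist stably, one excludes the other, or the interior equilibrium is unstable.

stable coexistence

Compare the nullcline intercepts: K1/α12 = 890/0.308 = 2890 > K2 = 790; K2/α21 = 790/0.535 = 1480 > K1 = 890.
Since both inequalities hold, each species can invade when rare, so the interior equilibrium is stable.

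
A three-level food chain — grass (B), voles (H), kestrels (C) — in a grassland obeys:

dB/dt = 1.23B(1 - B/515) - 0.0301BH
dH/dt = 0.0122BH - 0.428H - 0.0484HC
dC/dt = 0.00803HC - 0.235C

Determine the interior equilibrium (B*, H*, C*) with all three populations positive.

B* ≈ 146, H* ≈ 29.3, C* ≈ 28

From dC/dt = 0: 0.00803H* = 0.235, so H* = 29.3.
From dB/dt = 0: 1.23(1 - B*/515) = 0.0301·29.3, giving B* = 515·(1 - 0.716) = 146.
From dH/dt = 0: 0.0122·146 - 0.428 = 0.0484C*, so C* = 1.36/0.0484 = 28.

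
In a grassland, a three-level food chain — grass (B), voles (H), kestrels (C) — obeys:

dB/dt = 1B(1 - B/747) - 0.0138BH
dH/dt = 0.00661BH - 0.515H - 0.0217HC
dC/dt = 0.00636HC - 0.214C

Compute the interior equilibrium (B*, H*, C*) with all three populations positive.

B* ≈ 400, H* ≈ 33.6, C* ≈ 98.2

From dC/dt = 0: 0.00636H* = 0.214, so H* = 33.6.
From dB/dt = 0: 1(1 - B*/747) = 0.0138·33.6, giving B* = 747·(1 - 0.464) = 400.
From dH/dt = 0: 0.00661·400 - 0.515 = 0.0217C*, so C* = 2.13/0.0217 = 98.2.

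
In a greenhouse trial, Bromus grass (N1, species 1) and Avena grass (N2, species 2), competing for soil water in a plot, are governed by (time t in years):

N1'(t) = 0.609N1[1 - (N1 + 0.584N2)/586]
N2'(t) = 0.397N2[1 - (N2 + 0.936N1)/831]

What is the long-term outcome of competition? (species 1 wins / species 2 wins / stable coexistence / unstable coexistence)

Compare the nullcline intercepts: K1/α12 = 586/0.584 = 1000 > K2 = 831; K2/α21 = 831/0.936 = 888 > K1 = 586.
Since both inequalities hold, each species can invade when rare, so the interior equilibrium is stable.

stable coexistence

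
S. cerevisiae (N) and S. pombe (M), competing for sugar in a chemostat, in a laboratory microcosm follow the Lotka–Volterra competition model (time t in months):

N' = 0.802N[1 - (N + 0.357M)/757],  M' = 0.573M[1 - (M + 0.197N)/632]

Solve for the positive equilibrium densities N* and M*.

Setting both brackets to zero gives the nullclines N + 0.357M = 757 and 0.197N + M = 632.
Substituting M = 632 - 0.197N into the first: N(1 - 0.357·0.197) = 757 - 0.357·632.
So N* = 531/0.93 = 572, and then M* = 632 - 0.197·572 = 519.

N* ≈ 572, M* ≈ 519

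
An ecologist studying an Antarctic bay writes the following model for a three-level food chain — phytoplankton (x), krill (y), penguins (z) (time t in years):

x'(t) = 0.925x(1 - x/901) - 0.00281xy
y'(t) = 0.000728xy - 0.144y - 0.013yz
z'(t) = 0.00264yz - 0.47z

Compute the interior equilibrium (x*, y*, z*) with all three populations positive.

From dz/dt = 0: 0.00264y* = 0.47, so y* = 178.
From dx/dt = 0: 0.925(1 - x*/901) = 0.00281·178, giving x* = 901·(1 - 0.541) = 414.
From dy/dt = 0: 0.000728·414 - 0.144 = 0.013z*, so z* = 0.157/0.013 = 12.1.

x* ≈ 414, y* ≈ 178, z* ≈ 12.1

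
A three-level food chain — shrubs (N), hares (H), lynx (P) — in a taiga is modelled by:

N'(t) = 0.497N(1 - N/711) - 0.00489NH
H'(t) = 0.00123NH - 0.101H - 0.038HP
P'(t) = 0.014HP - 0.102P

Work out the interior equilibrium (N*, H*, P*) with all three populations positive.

From dP/dt = 0: 0.014H* = 0.102, so H* = 7.29.
From dN/dt = 0: 0.497(1 - N*/711) = 0.00489·7.29, giving N* = 711·(1 - 0.0717) = 660.
From dH/dt = 0: 0.00123·660 - 0.101 = 0.038P*, so P* = 0.711/0.038 = 18.7.

N* ≈ 660, H* ≈ 7.29, P* ≈ 18.7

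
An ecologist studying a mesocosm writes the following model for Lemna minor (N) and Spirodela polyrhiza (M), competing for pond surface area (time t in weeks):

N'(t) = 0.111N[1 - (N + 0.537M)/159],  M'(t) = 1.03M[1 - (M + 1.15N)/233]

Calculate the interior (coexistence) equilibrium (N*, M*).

N* ≈ 88.6, M* ≈ 131

Setting both brackets to zero gives the nullclines N + 0.537M = 159 and 1.15N + M = 233.
Substituting M = 233 - 1.15N into the first: N(1 - 0.537·1.15) = 159 - 0.537·233.
So N* = 33.9/0.382 = 88.6, and then M* = 233 - 1.15·88.6 = 131.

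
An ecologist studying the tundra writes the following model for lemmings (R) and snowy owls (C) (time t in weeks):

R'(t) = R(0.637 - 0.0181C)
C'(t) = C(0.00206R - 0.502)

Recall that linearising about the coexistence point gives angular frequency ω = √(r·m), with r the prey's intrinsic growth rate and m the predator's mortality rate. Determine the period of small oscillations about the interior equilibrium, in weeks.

T ≈ 11.1 weeks

Here r = 0.637 and m = 0.502, so r·m = 0.32.
ω = √0.32 = 0.565 per week, hence T = 2π/ω ≈ 11.1 weeks.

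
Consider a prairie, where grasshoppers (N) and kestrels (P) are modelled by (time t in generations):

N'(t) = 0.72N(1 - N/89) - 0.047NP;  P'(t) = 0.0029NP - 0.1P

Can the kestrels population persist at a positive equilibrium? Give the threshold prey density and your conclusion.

Threshold N = 34.5; K > 34.5, so yes, the predator persists.

The predator equation gives dP/dt > 0 only when N > 0.1/0.0029 = 34.5.
Without the predator, N → K = 89. Since 89 > 34.5, the predator can invade and persist.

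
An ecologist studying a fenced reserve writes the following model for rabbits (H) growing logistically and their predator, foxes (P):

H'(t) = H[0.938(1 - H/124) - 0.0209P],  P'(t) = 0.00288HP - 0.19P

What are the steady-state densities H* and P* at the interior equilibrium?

H* ≈ 66, P* ≈ 21

From dP/dt = 0 with P > 0: 0.00288H* = 0.19, so H* = 66.
Substitute into dH/dt = 0: 0.938(1 - 66/124) = 0.0209P*.
The bracket is 0.468, giving P* = 0.439/0.0209 = 21.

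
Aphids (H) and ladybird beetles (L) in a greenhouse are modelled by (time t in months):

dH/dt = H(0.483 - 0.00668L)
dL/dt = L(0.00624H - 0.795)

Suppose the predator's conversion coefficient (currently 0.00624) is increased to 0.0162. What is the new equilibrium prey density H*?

H* ≈ 49.1

At the interior fixed point, setting dL/dt = 0 with L > 0 fixes H* = (predator death rate)/(HL coefficient) — independent of the other coefficients.
With the change, H* = 0.795/0.0162 = 49.1; it falls from 127.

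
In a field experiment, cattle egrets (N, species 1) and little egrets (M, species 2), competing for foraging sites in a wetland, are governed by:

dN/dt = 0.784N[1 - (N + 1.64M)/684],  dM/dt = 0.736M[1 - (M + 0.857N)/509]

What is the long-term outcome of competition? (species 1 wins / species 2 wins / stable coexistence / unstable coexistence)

Compare the nullcline intercepts: K1/α12 = 684/1.64 = 417 < K2 = 509; K2/α21 = 509/0.857 = 594 < K1 = 684.
Since both are reversed, neither can invade when rare; the interior point is a saddle.

unstable coexistence (outcome depends on initial conditions)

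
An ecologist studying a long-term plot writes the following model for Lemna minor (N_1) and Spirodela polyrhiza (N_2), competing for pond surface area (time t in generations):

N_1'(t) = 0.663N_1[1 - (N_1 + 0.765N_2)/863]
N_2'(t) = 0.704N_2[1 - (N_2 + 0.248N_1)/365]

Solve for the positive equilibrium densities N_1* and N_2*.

Setting both brackets to zero gives the nullclines N_1 + 0.765N_2 = 863 and 0.248N_1 + N_2 = 365.
Substituting N_2 = 365 - 0.248N_1 into the first: N_1(1 - 0.765·0.248) = 863 - 0.765·365.
So N_1* = 584/0.81 = 720, and then N_2* = 365 - 0.248·720 = 186.

N_1* ≈ 720, N_2* ≈ 186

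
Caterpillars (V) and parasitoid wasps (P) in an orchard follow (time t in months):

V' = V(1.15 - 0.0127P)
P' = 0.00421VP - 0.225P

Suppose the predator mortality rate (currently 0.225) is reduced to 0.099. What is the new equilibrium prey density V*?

V* ≈ 23.5

At the interior fixed point, setting dP/dt = 0 with P > 0 fixes V* = (predator death rate)/(VP coefficient) — independent of the other coefficients.
With the change, V* = 0.099/0.00421 = 23.5; it falls from 53.4.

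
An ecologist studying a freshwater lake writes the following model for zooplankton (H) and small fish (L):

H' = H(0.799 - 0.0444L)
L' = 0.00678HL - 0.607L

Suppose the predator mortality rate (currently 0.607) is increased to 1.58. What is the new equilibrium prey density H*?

H* ≈ 233

At the interior fixed point, setting dL/dt = 0 with L > 0 fixes H* = (predator death rate)/(HL coefficient) — independent of the other coefficients.
With the change, H* = 1.58/0.00678 = 233; it rises from 89.5.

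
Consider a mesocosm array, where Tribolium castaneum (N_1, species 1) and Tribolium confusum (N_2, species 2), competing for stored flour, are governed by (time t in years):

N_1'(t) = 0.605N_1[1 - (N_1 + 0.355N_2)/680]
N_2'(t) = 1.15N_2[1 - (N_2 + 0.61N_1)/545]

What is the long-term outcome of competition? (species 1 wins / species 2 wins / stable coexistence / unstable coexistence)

stable coexistence

Compare the nullcline intercepts: K1/α12 = 680/0.355 = 1920 > K2 = 545; K2/α21 = 545/0.61 = 893 > K1 = 680.
Since both inequalities hold, each species can invade when rare, so the interior equilibrium is stable.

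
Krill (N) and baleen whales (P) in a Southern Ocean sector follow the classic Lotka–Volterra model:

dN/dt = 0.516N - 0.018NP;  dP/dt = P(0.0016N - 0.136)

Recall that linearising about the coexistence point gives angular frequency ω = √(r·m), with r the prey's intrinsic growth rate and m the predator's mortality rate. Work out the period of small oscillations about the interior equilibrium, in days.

Here r = 0.516 and m = 0.136, so r·m = 0.0702.
ω = √0.0702 = 0.265 per day, hence T = 2π/ω ≈ 23.7 days.

T ≈ 23.7 days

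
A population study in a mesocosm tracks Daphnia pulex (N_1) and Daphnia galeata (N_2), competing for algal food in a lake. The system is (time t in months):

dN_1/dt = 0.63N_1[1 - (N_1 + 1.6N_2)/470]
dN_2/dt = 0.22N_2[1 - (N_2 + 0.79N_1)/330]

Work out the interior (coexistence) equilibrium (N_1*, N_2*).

N_1* ≈ 220, N_2* ≈ 156

Setting both brackets to zero gives the nullclines N_1 + 1.6N_2 = 470 and 0.79N_1 + N_2 = 330.
Substituting N_2 = 330 - 0.79N_1 into the first: N_1(1 - 1.6·0.79) = 470 - 1.6·330.
So N_1* = -58/-0.264 = 220, and then N_2* = 330 - 0.79·220 = 156.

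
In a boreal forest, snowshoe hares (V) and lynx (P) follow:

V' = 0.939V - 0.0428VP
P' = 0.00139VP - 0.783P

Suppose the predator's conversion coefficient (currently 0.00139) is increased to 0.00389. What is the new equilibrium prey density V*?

V* ≈ 201

At the interior fixed point, setting dP/dt = 0 with P > 0 fixes V* = (predator death rate)/(VP coefficient) — independent of the other coefficients.
With the change, V* = 0.783/0.00389 = 201; it falls from 563.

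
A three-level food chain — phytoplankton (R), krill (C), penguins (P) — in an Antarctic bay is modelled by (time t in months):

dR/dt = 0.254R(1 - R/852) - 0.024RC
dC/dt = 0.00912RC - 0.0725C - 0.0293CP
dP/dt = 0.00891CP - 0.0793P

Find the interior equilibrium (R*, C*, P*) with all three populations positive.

From dP/dt = 0: 0.00891C* = 0.0793, so C* = 8.9.
From dR/dt = 0: 0.254(1 - R*/852) = 0.024·8.9, giving R* = 852·(1 - 0.841) = 136.
From dC/dt = 0: 0.00912·136 - 0.0725 = 0.0293P*, so P* = 1.16/0.0293 = 39.7.

R* ≈ 136, C* ≈ 8.9, P* ≈ 39.7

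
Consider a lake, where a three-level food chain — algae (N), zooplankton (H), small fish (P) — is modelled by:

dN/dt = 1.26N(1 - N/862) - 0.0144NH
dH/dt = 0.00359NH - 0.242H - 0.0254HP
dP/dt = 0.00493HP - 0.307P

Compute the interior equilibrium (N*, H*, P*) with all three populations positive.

N* ≈ 249, H* ≈ 62.3, P* ≈ 25.6

From dP/dt = 0: 0.00493H* = 0.307, so H* = 62.3.
From dN/dt = 0: 1.26(1 - N*/862) = 0.0144·62.3, giving N* = 862·(1 - 0.712) = 249.
From dH/dt = 0: 0.00359·249 - 0.242 = 0.0254P*, so P* = 0.65/0.0254 = 25.6.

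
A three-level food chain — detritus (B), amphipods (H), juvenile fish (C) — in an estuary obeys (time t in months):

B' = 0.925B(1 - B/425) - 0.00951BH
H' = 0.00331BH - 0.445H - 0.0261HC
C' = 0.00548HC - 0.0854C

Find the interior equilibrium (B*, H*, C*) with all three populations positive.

From dC/dt = 0: 0.00548H* = 0.0854, so H* = 15.6.
From dB/dt = 0: 0.925(1 - B*/425) = 0.00951·15.6, giving B* = 425·(1 - 0.16) = 357.
From dH/dt = 0: 0.00331·357 - 0.445 = 0.0261C*, so C* = 0.736/0.0261 = 28.2.

B* ≈ 357, H* ≈ 15.6, C* ≈ 28.2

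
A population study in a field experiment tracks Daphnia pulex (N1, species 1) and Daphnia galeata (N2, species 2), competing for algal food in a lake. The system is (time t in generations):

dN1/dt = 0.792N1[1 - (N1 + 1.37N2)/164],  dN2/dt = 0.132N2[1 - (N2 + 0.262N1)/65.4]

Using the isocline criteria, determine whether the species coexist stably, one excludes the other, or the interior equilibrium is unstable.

stable coexistence

Compare the nullcline intercepts: K1/α12 = 164/1.37 = 120 > K2 = 65.4; K2/α21 = 65.4/0.262 = 250 > K1 = 164.
Since both inequalities hold, each species can invade when rare, so the interior equilibrium is stable.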